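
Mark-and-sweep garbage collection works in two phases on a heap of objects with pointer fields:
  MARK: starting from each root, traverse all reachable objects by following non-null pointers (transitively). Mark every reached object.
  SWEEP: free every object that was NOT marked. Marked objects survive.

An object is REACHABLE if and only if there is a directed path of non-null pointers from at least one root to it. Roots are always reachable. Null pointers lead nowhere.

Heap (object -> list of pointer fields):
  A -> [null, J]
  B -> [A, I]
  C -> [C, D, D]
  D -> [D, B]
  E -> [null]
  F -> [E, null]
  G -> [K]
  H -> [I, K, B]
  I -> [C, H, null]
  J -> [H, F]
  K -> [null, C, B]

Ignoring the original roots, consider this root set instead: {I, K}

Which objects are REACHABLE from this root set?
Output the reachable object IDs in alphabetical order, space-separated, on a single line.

Roots: I K
Mark I: refs=C H null, marked=I
Mark K: refs=null C B, marked=I K
Mark C: refs=C D D, marked=C I K
Mark H: refs=I K B, marked=C H I K
Mark B: refs=A I, marked=B C H I K
Mark D: refs=D B, marked=B C D H I K
Mark A: refs=null J, marked=A B C D H I K
Mark J: refs=H F, marked=A B C D H I J K
Mark F: refs=E null, marked=A B C D F H I J K
Mark E: refs=null, marked=A B C D E F H I J K
Unmarked (collected): G

Answer: A B C D E F H I J K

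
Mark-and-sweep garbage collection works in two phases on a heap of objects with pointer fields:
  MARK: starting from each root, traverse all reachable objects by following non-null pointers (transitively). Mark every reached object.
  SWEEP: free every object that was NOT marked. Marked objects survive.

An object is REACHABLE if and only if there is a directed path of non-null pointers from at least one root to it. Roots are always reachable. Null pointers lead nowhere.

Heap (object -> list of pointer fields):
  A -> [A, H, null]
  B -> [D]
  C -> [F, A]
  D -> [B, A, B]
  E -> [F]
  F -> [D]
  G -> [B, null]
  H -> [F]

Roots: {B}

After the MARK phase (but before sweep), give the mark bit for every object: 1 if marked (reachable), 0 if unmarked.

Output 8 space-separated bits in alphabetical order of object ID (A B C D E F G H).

Roots: B
Mark B: refs=D, marked=B
Mark D: refs=B A B, marked=B D
Mark A: refs=A H null, marked=A B D
Mark H: refs=F, marked=A B D H
Mark F: refs=D, marked=A B D F H
Unmarked (collected): C E G

Answer: 1 1 0 1 0 1 0 1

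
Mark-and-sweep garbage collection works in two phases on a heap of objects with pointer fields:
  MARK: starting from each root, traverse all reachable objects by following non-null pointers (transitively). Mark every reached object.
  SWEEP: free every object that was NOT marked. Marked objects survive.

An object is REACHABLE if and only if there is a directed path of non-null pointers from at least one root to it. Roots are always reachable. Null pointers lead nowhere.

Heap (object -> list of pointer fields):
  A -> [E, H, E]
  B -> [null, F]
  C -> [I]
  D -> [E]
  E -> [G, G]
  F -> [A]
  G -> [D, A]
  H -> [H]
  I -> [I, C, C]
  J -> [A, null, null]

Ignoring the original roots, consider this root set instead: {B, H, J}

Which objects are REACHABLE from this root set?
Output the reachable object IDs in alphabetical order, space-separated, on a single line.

Answer: A B D E F G H J

Derivation:
Roots: B H J
Mark B: refs=null F, marked=B
Mark H: refs=H, marked=B H
Mark J: refs=A null null, marked=B H J
Mark F: refs=A, marked=B F H J
Mark A: refs=E H E, marked=A B F H J
Mark E: refs=G G, marked=A B E F H J
Mark G: refs=D A, marked=A B E F G H J
Mark D: refs=E, marked=A B D E F G H J
Unmarked (collected): C I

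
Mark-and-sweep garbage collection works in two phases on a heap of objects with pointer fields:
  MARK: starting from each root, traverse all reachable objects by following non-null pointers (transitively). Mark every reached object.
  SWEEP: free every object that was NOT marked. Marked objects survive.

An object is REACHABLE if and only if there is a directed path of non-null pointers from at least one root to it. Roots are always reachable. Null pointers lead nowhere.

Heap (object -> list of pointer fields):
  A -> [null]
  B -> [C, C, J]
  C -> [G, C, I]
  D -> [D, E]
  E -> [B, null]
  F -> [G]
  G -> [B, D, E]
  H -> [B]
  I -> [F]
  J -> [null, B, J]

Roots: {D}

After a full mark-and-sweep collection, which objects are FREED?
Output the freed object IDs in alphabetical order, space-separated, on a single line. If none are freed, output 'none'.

Answer: A H

Derivation:
Roots: D
Mark D: refs=D E, marked=D
Mark E: refs=B null, marked=D E
Mark B: refs=C C J, marked=B D E
Mark C: refs=G C I, marked=B C D E
Mark J: refs=null B J, marked=B C D E J
Mark G: refs=B D E, marked=B C D E G J
Mark I: refs=F, marked=B C D E G I J
Mark F: refs=G, marked=B C D E F G I J
Unmarked (collected): A H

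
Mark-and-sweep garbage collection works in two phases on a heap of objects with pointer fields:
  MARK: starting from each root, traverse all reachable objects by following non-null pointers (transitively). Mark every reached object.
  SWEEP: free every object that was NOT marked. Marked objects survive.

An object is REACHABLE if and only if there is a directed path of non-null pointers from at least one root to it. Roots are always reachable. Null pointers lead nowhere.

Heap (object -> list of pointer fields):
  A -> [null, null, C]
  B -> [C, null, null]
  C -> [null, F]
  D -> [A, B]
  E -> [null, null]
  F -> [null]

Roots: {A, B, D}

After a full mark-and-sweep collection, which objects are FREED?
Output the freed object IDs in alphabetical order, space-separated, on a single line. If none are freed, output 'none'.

Roots: A B D
Mark A: refs=null null C, marked=A
Mark B: refs=C null null, marked=A B
Mark D: refs=A B, marked=A B D
Mark C: refs=null F, marked=A B C D
Mark F: refs=null, marked=A B C D F
Unmarked (collected): E

Answer: E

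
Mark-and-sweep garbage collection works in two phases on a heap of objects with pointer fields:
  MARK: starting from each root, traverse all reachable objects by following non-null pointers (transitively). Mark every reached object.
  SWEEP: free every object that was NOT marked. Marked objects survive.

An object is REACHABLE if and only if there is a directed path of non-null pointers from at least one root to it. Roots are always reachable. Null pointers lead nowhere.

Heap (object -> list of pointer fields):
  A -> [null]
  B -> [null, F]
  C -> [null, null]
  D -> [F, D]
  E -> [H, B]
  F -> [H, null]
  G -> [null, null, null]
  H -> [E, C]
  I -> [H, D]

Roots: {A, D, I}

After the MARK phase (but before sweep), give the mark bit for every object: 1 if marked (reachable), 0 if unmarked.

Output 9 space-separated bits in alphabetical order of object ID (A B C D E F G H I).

Roots: A D I
Mark A: refs=null, marked=A
Mark D: refs=F D, marked=A D
Mark I: refs=H D, marked=A D I
Mark F: refs=H null, marked=A D F I
Mark H: refs=E C, marked=A D F H I
Mark E: refs=H B, marked=A D E F H I
Mark C: refs=null null, marked=A C D E F H I
Mark B: refs=null F, marked=A B C D E F H I
Unmarked (collected): G

Answer: 1 1 1 1 1 1 0 1 1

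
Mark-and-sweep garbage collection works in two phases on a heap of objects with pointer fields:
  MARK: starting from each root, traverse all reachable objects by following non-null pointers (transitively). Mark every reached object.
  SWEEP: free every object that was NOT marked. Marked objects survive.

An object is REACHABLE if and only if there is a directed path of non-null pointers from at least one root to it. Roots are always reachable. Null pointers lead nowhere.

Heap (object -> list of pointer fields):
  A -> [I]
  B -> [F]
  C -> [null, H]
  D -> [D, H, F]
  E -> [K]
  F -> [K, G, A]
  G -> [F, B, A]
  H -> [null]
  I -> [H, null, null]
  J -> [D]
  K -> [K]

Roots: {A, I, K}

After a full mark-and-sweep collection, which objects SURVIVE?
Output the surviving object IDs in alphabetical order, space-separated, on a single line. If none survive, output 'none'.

Answer: A H I K

Derivation:
Roots: A I K
Mark A: refs=I, marked=A
Mark I: refs=H null null, marked=A I
Mark K: refs=K, marked=A I K
Mark H: refs=null, marked=A H I K
Unmarked (collected): B C D E F G J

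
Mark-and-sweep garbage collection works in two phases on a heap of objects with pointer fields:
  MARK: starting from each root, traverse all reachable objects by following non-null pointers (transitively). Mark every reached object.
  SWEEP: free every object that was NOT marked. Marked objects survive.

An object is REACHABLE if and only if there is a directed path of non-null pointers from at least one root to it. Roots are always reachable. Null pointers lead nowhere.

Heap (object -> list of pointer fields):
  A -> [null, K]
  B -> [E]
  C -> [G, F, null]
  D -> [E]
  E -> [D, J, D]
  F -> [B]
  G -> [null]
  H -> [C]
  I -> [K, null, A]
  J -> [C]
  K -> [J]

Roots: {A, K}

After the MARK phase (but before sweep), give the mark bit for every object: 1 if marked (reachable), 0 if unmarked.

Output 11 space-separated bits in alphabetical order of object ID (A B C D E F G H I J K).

Answer: 1 1 1 1 1 1 1 0 0 1 1

Derivation:
Roots: A K
Mark A: refs=null K, marked=A
Mark K: refs=J, marked=A K
Mark J: refs=C, marked=A J K
Mark C: refs=G F null, marked=A C J K
Mark G: refs=null, marked=A C G J K
Mark F: refs=B, marked=A C F G J K
Mark B: refs=E, marked=A B C F G J K
Mark E: refs=D J D, marked=A B C E F G J K
Mark D: refs=E, marked=A B C D E F G J K
Unmarked (collected): H I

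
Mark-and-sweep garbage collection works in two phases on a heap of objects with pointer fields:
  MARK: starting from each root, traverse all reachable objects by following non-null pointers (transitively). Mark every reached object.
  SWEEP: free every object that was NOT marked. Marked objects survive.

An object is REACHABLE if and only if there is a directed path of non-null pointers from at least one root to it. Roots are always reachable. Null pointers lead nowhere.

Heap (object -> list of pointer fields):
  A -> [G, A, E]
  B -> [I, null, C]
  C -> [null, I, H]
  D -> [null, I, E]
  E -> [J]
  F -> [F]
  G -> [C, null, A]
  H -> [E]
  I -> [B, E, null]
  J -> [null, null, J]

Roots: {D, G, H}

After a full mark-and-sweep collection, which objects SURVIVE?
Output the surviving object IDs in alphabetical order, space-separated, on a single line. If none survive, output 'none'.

Roots: D G H
Mark D: refs=null I E, marked=D
Mark G: refs=C null A, marked=D G
Mark H: refs=E, marked=D G H
Mark I: refs=B E null, marked=D G H I
Mark E: refs=J, marked=D E G H I
Mark C: refs=null I H, marked=C D E G H I
Mark A: refs=G A E, marked=A C D E G H I
Mark B: refs=I null C, marked=A B C D E G H I
Mark J: refs=null null J, marked=A B C D E G H I J
Unmarked (collected): F

Answer: A B C D E G H I J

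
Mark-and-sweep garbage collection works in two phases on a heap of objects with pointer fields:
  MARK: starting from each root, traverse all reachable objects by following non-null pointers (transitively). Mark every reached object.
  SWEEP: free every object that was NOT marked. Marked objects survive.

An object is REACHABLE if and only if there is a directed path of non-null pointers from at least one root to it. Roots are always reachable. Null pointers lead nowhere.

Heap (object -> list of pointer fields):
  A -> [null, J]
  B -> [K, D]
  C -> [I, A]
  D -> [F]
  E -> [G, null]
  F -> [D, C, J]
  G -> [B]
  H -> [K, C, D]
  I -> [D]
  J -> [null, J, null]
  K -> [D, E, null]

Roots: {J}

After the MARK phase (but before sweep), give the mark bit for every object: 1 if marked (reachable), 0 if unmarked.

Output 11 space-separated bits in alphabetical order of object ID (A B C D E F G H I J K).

Roots: J
Mark J: refs=null J null, marked=J
Unmarked (collected): A B C D E F G H I K

Answer: 0 0 0 0 0 0 0 0 0 1 0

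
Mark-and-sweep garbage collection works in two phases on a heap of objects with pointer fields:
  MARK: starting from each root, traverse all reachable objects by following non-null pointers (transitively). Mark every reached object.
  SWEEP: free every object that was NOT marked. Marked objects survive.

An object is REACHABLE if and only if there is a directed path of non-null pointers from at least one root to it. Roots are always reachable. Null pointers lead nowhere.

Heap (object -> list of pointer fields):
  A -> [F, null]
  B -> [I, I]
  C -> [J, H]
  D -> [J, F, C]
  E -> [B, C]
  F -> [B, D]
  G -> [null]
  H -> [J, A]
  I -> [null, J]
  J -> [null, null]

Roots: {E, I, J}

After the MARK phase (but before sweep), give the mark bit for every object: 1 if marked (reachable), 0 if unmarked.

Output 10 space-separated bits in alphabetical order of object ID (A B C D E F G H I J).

Answer: 1 1 1 1 1 1 0 1 1 1

Derivation:
Roots: E I J
Mark E: refs=B C, marked=E
Mark I: refs=null J, marked=E I
Mark J: refs=null null, marked=E I J
Mark B: refs=I I, marked=B E I J
Mark C: refs=J H, marked=B C E I J
Mark H: refs=J A, marked=B C E H I J
Mark A: refs=F null, marked=A B C E H I J
Mark F: refs=B D, marked=A B C E F H I J
Mark D: refs=J F C, marked=A B C D E F H I J
Unmarked (collected): G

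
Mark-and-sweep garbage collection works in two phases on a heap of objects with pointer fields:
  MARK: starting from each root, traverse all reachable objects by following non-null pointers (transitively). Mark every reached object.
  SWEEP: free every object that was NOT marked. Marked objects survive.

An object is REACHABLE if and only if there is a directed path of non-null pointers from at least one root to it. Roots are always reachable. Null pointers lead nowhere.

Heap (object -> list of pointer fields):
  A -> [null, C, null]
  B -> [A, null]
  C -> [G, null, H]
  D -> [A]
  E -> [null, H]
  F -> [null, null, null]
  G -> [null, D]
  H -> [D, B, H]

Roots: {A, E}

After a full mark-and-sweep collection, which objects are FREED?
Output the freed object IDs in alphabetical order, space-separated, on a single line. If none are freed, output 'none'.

Answer: F

Derivation:
Roots: A E
Mark A: refs=null C null, marked=A
Mark E: refs=null H, marked=A E
Mark C: refs=G null H, marked=A C E
Mark H: refs=D B H, marked=A C E H
Mark G: refs=null D, marked=A C E G H
Mark D: refs=A, marked=A C D E G H
Mark B: refs=A null, marked=A B C D E G H
Unmarked (collected): F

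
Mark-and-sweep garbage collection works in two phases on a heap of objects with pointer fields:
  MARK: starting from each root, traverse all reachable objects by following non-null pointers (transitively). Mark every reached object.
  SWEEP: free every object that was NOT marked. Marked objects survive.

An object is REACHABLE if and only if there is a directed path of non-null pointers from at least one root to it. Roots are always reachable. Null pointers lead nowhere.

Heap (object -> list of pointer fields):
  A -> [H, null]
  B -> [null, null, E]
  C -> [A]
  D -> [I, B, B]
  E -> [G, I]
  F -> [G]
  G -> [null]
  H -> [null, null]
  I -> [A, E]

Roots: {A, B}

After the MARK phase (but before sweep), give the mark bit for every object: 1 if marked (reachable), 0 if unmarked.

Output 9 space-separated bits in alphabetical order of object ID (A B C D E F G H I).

Answer: 1 1 0 0 1 0 1 1 1

Derivation:
Roots: A B
Mark A: refs=H null, marked=A
Mark B: refs=null null E, marked=A B
Mark H: refs=null null, marked=A B H
Mark E: refs=G I, marked=A B E H
Mark G: refs=null, marked=A B E G H
Mark I: refs=A E, marked=A B E G H I
Unmarked (collected): C D F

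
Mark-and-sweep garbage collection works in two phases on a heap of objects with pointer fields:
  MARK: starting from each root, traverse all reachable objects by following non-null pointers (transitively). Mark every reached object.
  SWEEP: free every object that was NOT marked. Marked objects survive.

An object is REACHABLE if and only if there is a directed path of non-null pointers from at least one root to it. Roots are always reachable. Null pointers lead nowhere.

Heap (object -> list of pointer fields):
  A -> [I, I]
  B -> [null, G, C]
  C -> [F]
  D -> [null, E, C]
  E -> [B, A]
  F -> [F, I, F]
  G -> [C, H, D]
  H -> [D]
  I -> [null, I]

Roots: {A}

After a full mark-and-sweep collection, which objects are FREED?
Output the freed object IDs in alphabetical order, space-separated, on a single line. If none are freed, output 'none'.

Answer: B C D E F G H

Derivation:
Roots: A
Mark A: refs=I I, marked=A
Mark I: refs=null I, marked=A I
Unmarked (collected): B C D E F G H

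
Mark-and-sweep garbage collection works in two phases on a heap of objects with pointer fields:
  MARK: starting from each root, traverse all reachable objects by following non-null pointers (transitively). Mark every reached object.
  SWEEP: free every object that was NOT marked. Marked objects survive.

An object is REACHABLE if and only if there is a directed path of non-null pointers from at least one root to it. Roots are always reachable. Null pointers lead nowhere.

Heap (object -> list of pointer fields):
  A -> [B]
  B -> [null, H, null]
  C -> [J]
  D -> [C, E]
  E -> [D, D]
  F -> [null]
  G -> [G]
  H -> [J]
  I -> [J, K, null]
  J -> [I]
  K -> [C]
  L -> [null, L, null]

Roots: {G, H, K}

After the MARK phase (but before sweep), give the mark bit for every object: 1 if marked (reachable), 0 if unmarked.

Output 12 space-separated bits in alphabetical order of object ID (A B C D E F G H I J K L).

Answer: 0 0 1 0 0 0 1 1 1 1 1 0

Derivation:
Roots: G H K
Mark G: refs=G, marked=G
Mark H: refs=J, marked=G H
Mark K: refs=C, marked=G H K
Mark J: refs=I, marked=G H J K
Mark C: refs=J, marked=C G H J K
Mark I: refs=J K null, marked=C G H I J K
Unmarked (collected): A B D E F L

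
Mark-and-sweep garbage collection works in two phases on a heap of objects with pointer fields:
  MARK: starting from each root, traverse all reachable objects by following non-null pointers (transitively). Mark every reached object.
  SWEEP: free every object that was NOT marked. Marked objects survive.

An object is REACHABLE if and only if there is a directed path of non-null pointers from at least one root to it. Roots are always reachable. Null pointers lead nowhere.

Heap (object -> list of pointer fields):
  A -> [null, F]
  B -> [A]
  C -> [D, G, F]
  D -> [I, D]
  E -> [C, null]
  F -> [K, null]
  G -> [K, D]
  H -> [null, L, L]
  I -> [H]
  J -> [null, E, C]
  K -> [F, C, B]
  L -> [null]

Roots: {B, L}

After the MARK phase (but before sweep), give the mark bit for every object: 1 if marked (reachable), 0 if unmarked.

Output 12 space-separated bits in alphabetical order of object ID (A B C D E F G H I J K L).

Roots: B L
Mark B: refs=A, marked=B
Mark L: refs=null, marked=B L
Mark A: refs=null F, marked=A B L
Mark F: refs=K null, marked=A B F L
Mark K: refs=F C B, marked=A B F K L
Mark C: refs=D G F, marked=A B C F K L
Mark D: refs=I D, marked=A B C D F K L
Mark G: refs=K D, marked=A B C D F G K L
Mark I: refs=H, marked=A B C D F G I K L
Mark H: refs=null L L, marked=A B C D F G H I K L
Unmarked (collected): E J

Answer: 1 1 1 1 0 1 1 1 1 0 1 1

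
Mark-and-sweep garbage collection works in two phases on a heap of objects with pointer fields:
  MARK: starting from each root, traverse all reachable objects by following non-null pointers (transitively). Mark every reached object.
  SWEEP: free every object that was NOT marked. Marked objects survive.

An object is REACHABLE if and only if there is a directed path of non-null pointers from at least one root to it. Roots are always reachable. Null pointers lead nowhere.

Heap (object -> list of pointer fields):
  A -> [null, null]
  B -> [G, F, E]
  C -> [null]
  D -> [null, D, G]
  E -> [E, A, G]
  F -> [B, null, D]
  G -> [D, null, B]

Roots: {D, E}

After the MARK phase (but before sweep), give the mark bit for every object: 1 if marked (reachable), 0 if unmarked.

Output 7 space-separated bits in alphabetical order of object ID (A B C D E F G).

Answer: 1 1 0 1 1 1 1

Derivation:
Roots: D E
Mark D: refs=null D G, marked=D
Mark E: refs=E A G, marked=D E
Mark G: refs=D null B, marked=D E G
Mark A: refs=null null, marked=A D E G
Mark B: refs=G F E, marked=A B D E G
Mark F: refs=B null D, marked=A B D E F G
Unmarked (collected): C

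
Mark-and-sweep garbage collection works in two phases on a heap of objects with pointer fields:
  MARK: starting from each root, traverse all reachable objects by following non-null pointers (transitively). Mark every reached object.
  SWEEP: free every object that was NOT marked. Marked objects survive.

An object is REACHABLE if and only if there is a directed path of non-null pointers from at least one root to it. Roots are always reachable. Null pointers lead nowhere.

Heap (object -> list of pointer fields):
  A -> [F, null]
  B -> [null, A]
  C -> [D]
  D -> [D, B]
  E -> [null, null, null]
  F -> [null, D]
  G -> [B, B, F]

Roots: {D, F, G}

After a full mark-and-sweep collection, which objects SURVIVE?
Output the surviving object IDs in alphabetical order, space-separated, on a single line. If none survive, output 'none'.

Answer: A B D F G

Derivation:
Roots: D F G
Mark D: refs=D B, marked=D
Mark F: refs=null D, marked=D F
Mark G: refs=B B F, marked=D F G
Mark B: refs=null A, marked=B D F G
Mark A: refs=F null, marked=A B D F G
Unmarked (collected): C E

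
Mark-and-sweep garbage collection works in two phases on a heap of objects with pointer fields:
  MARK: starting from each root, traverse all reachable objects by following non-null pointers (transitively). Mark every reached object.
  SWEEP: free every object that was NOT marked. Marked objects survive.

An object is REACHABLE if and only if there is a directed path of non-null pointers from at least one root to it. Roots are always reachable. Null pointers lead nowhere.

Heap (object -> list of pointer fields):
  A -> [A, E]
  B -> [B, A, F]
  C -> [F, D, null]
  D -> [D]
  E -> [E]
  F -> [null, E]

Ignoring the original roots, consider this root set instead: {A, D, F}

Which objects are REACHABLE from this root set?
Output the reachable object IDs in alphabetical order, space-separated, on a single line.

Answer: A D E F

Derivation:
Roots: A D F
Mark A: refs=A E, marked=A
Mark D: refs=D, marked=A D
Mark F: refs=null E, marked=A D F
Mark E: refs=E, marked=A D E F
Unmarked (collected): B C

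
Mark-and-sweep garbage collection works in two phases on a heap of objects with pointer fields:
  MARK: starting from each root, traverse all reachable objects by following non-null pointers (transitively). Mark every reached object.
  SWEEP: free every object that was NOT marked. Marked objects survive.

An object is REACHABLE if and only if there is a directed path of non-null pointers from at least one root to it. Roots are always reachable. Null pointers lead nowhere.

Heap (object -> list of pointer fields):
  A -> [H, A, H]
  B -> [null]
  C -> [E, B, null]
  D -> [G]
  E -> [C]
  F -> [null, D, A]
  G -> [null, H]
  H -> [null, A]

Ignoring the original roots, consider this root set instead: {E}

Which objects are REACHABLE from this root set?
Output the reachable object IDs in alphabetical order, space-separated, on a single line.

Answer: B C E

Derivation:
Roots: E
Mark E: refs=C, marked=E
Mark C: refs=E B null, marked=C E
Mark B: refs=null, marked=B C E
Unmarked (collected): A D F G H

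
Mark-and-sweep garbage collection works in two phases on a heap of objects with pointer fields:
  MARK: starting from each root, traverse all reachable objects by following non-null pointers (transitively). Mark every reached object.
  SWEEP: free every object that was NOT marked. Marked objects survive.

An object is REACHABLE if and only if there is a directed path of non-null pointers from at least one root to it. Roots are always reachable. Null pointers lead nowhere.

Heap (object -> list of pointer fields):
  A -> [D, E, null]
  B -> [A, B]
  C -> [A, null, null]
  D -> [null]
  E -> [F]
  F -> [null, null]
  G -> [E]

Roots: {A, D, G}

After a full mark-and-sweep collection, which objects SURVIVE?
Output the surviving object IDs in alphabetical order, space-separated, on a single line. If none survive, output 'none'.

Answer: A D E F G

Derivation:
Roots: A D G
Mark A: refs=D E null, marked=A
Mark D: refs=null, marked=A D
Mark G: refs=E, marked=A D G
Mark E: refs=F, marked=A D E G
Mark F: refs=null null, marked=A D E F G
Unmarked (collected): B C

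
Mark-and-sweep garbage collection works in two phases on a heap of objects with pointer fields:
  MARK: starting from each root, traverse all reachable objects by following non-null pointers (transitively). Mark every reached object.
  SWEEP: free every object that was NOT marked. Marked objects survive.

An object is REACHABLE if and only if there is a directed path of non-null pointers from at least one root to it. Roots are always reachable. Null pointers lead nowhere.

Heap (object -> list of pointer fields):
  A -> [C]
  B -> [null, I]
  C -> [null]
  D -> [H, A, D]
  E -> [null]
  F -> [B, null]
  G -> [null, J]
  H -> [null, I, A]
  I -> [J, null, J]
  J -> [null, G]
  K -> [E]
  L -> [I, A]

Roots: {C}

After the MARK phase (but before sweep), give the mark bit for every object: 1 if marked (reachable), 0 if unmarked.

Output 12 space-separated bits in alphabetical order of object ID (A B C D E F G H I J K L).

Answer: 0 0 1 0 0 0 0 0 0 0 0 0

Derivation:
Roots: C
Mark C: refs=null, marked=C
Unmarked (collected): A B D E F G H I J K L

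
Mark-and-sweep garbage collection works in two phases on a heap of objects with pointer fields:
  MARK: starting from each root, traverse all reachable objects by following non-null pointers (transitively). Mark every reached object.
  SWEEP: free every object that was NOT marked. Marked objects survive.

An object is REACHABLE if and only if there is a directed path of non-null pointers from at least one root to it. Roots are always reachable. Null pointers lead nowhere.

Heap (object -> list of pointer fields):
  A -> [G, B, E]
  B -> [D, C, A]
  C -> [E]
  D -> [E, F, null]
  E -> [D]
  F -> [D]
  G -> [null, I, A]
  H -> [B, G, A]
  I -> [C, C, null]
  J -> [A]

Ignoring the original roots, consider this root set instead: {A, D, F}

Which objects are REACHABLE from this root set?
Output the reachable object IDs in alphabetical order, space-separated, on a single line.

Answer: A B C D E F G I

Derivation:
Roots: A D F
Mark A: refs=G B E, marked=A
Mark D: refs=E F null, marked=A D
Mark F: refs=D, marked=A D F
Mark G: refs=null I A, marked=A D F G
Mark B: refs=D C A, marked=A B D F G
Mark E: refs=D, marked=A B D E F G
Mark I: refs=C C null, marked=A B D E F G I
Mark C: refs=E, marked=A B C D E F G I
Unmarked (collected): H J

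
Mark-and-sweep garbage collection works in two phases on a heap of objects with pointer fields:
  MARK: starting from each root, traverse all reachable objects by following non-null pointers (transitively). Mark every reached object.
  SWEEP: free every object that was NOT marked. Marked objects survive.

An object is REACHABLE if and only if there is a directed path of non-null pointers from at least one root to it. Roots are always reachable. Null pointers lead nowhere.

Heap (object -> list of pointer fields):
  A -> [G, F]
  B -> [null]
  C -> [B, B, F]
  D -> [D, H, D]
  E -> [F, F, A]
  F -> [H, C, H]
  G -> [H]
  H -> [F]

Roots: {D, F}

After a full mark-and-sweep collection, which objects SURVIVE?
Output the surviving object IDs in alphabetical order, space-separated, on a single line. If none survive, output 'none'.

Roots: D F
Mark D: refs=D H D, marked=D
Mark F: refs=H C H, marked=D F
Mark H: refs=F, marked=D F H
Mark C: refs=B B F, marked=C D F H
Mark B: refs=null, marked=B C D F H
Unmarked (collected): A E G

Answer: B C D F H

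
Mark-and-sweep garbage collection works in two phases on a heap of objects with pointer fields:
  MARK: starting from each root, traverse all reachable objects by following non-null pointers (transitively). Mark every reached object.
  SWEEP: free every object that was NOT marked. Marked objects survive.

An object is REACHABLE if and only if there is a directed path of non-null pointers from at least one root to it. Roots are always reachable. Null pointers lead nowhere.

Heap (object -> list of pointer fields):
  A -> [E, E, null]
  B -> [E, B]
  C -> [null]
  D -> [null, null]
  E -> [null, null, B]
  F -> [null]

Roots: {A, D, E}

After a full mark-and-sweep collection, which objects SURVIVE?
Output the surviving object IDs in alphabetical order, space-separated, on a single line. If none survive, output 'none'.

Roots: A D E
Mark A: refs=E E null, marked=A
Mark D: refs=null null, marked=A D
Mark E: refs=null null B, marked=A D E
Mark B: refs=E B, marked=A B D E
Unmarked (collected): C F

Answer: A B D E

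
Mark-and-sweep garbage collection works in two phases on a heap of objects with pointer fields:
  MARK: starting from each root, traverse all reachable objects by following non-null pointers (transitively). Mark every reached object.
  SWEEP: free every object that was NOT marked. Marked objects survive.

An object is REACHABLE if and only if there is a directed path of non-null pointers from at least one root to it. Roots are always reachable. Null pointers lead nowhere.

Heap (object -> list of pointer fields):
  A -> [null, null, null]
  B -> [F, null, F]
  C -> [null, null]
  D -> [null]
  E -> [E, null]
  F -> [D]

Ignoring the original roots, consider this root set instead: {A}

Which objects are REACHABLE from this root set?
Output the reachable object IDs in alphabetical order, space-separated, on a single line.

Answer: A

Derivation:
Roots: A
Mark A: refs=null null null, marked=A
Unmarked (collected): B C D E F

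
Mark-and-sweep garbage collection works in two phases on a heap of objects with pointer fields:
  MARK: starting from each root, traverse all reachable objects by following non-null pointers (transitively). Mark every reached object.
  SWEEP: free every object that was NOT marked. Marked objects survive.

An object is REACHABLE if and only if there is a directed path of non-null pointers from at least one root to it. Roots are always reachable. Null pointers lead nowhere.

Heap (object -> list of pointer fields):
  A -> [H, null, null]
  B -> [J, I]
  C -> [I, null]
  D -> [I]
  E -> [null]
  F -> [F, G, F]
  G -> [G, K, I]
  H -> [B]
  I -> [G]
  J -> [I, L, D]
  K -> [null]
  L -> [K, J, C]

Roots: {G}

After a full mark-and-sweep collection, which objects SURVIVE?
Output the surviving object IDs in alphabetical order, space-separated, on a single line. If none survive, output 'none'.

Roots: G
Mark G: refs=G K I, marked=G
Mark K: refs=null, marked=G K
Mark I: refs=G, marked=G I K
Unmarked (collected): A B C D E F H J L

Answer: G I K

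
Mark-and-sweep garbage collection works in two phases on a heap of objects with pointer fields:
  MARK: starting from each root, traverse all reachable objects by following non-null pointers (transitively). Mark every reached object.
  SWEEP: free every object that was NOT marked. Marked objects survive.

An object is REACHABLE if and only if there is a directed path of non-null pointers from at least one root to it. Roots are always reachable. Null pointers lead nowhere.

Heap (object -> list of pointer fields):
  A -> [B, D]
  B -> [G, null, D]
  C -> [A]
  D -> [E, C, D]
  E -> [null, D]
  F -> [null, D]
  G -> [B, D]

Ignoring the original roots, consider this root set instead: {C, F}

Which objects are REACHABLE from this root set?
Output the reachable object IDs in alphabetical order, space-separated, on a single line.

Answer: A B C D E F G

Derivation:
Roots: C F
Mark C: refs=A, marked=C
Mark F: refs=null D, marked=C F
Mark A: refs=B D, marked=A C F
Mark D: refs=E C D, marked=A C D F
Mark B: refs=G null D, marked=A B C D F
Mark E: refs=null D, marked=A B C D E F
Mark G: refs=B D, marked=A B C D E F G
Unmarked (collected): (none)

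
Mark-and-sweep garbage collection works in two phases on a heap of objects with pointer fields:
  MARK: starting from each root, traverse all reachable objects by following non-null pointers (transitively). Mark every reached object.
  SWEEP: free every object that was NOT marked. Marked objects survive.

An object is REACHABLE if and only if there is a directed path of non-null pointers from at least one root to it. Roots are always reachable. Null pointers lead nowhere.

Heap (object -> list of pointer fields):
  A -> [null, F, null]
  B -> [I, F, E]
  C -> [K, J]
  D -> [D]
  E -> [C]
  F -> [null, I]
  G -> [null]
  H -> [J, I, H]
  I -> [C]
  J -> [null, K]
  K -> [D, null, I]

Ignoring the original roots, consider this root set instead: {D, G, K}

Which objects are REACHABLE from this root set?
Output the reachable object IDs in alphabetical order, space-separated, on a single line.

Answer: C D G I J K

Derivation:
Roots: D G K
Mark D: refs=D, marked=D
Mark G: refs=null, marked=D G
Mark K: refs=D null I, marked=D G K
Mark I: refs=C, marked=D G I K
Mark C: refs=K J, marked=C D G I K
Mark J: refs=null K, marked=C D G I J K
Unmarked (collected): A B E F H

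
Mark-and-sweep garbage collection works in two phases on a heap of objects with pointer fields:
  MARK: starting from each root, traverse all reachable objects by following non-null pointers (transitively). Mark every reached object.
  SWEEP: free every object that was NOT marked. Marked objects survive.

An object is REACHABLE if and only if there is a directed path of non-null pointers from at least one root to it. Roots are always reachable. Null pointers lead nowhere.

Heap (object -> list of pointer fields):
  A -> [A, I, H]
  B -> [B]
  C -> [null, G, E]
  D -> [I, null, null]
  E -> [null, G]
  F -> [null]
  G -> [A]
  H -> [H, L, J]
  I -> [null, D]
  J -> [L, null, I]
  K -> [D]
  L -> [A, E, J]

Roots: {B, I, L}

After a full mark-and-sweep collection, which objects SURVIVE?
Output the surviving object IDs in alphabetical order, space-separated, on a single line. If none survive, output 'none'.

Roots: B I L
Mark B: refs=B, marked=B
Mark I: refs=null D, marked=B I
Mark L: refs=A E J, marked=B I L
Mark D: refs=I null null, marked=B D I L
Mark A: refs=A I H, marked=A B D I L
Mark E: refs=null G, marked=A B D E I L
Mark J: refs=L null I, marked=A B D E I J L
Mark H: refs=H L J, marked=A B D E H I J L
Mark G: refs=A, marked=A B D E G H I J L
Unmarked (collected): C F K

Answer: A B D E G H I J L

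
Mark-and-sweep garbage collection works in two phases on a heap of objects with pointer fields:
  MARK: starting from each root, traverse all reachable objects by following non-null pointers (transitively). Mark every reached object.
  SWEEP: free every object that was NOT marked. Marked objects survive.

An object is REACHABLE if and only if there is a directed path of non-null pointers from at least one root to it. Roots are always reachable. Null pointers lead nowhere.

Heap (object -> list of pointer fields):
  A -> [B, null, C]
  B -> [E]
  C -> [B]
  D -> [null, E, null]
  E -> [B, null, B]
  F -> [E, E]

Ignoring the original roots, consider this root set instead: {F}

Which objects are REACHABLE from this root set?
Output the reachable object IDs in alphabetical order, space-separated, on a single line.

Roots: F
Mark F: refs=E E, marked=F
Mark E: refs=B null B, marked=E F
Mark B: refs=E, marked=B E F
Unmarked (collected): A C D

Answer: B E F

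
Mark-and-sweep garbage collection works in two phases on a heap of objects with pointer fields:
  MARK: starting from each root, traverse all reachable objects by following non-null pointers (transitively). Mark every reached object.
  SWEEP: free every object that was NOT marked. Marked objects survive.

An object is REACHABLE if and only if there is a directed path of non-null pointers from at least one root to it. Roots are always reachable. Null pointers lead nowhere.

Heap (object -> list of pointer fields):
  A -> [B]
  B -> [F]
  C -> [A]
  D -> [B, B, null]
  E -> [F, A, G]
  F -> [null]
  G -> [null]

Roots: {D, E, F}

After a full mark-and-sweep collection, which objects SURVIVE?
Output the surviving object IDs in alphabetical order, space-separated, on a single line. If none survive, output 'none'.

Roots: D E F
Mark D: refs=B B null, marked=D
Mark E: refs=F A G, marked=D E
Mark F: refs=null, marked=D E F
Mark B: refs=F, marked=B D E F
Mark A: refs=B, marked=A B D E F
Mark G: refs=null, marked=A B D E F G
Unmarked (collected): C

Answer: A B D E F G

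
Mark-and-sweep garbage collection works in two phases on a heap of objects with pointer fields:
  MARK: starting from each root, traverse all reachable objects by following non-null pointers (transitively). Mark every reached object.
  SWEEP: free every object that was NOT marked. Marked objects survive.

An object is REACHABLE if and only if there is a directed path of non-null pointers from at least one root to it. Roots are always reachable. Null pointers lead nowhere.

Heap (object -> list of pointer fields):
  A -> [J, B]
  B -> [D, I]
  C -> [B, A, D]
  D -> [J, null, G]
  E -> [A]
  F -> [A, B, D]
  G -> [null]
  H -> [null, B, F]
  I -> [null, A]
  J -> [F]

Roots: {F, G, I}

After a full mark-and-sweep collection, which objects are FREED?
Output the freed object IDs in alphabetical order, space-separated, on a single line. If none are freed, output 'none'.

Roots: F G I
Mark F: refs=A B D, marked=F
Mark G: refs=null, marked=F G
Mark I: refs=null A, marked=F G I
Mark A: refs=J B, marked=A F G I
Mark B: refs=D I, marked=A B F G I
Mark D: refs=J null G, marked=A B D F G I
Mark J: refs=F, marked=A B D F G I J
Unmarked (collected): C E H

Answer: C E H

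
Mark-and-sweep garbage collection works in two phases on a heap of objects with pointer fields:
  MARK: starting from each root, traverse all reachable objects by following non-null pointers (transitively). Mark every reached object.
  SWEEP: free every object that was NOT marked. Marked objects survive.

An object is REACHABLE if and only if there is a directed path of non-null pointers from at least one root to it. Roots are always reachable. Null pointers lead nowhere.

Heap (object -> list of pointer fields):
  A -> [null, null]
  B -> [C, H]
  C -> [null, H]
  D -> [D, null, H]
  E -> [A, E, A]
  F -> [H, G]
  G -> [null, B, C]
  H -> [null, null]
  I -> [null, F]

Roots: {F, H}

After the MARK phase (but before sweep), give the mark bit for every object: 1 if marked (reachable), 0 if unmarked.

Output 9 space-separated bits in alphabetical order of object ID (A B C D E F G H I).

Answer: 0 1 1 0 0 1 1 1 0

Derivation:
Roots: F H
Mark F: refs=H G, marked=F
Mark H: refs=null null, marked=F H
Mark G: refs=null B C, marked=F G H
Mark B: refs=C H, marked=B F G H
Mark C: refs=null H, marked=B C F G H
Unmarked (collected): A D E I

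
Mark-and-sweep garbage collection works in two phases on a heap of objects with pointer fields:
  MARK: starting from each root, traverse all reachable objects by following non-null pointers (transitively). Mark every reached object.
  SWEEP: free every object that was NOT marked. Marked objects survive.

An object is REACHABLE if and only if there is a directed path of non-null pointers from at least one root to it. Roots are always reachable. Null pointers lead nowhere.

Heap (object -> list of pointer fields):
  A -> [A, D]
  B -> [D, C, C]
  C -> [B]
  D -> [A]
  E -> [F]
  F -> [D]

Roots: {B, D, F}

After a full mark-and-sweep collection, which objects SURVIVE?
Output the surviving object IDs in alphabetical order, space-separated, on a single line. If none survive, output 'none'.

Roots: B D F
Mark B: refs=D C C, marked=B
Mark D: refs=A, marked=B D
Mark F: refs=D, marked=B D F
Mark C: refs=B, marked=B C D F
Mark A: refs=A D, marked=A B C D F
Unmarked (collected): E

Answer: A B C D F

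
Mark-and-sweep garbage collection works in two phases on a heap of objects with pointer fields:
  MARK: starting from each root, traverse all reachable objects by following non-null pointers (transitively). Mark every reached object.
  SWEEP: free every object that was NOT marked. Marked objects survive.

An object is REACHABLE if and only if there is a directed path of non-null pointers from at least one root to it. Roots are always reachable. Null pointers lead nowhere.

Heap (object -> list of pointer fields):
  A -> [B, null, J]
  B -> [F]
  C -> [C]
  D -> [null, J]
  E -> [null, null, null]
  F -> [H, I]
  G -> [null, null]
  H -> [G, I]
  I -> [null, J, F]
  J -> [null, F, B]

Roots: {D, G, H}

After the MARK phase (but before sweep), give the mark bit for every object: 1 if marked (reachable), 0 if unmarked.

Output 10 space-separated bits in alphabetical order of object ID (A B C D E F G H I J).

Answer: 0 1 0 1 0 1 1 1 1 1

Derivation:
Roots: D G H
Mark D: refs=null J, marked=D
Mark G: refs=null null, marked=D G
Mark H: refs=G I, marked=D G H
Mark J: refs=null F B, marked=D G H J
Mark I: refs=null J F, marked=D G H I J
Mark F: refs=H I, marked=D F G H I J
Mark B: refs=F, marked=B D F G H I J
Unmarked (collected): A C E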